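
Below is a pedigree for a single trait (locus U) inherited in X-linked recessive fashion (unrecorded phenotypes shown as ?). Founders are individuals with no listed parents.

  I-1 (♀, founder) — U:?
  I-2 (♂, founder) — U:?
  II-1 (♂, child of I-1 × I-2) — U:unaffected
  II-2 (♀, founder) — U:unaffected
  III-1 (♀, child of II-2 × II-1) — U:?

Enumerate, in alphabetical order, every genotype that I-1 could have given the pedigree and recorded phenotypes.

U/I-1 ? ·: X^UX^U|X^UX^u
U/I-2 ? ·: X^UY|X^uY
U/II-1 un I-1×I-2: X^UY
U/II-2 un ·: X^UX^U|X^UX^u
U/III-1 ? II-2×II-1: X^UX^U|X^UX^u
⇒ U over [I-1,I-2,II-1,II-2,III-1]: 12 consistent

I-1 ∈ {X^UX^U, X^UX^u}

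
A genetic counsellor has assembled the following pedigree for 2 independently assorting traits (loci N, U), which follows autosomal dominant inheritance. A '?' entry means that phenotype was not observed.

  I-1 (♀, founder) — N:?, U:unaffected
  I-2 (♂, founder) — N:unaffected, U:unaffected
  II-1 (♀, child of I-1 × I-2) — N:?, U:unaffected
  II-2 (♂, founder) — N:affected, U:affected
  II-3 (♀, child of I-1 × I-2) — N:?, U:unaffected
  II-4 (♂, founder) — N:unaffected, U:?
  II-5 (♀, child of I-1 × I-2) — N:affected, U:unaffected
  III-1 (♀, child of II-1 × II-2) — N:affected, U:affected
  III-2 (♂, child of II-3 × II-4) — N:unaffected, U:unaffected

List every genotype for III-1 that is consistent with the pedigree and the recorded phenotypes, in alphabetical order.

III-1 ∈ {NN Uu, Nn Uu}

N/I-1 ? ·: Nn|NN
N/I-2 un ·: nn
N/II-1 ? I-1×I-2: nn|Nn
N/II-2 aff ·: Nn|NN
N/II-3 ? I-1×I-2: nn|Nn
N/II-4 un ·: nn
N/II-5 aff I-1×I-2: Nn
N/III-1 aff II-1×II-2: Nn|NN
N/III-2 un II-3×II-4: nn
⇒ N over [I-1,I-2,II-1,II-2,II-3,II-4,II-5,III-1,III-2]: 16 consistent
U/I-1 un ·: uu
U/I-2 un ·: uu
U/II-1 un I-1×I-2: uu
U/II-2 aff ·: Uu|UU
U/II-3 un I-1×I-2: uu
U/II-4 ? ·: uu|Uu
U/II-5 un I-1×I-2: uu
U/III-1 aff II-1×II-2: Uu
U/III-2 un II-3×II-4: uu
⇒ U over [I-1,I-2,II-1,II-2,II-3,II-4,II-5,III-1,III-2]: 4 consistent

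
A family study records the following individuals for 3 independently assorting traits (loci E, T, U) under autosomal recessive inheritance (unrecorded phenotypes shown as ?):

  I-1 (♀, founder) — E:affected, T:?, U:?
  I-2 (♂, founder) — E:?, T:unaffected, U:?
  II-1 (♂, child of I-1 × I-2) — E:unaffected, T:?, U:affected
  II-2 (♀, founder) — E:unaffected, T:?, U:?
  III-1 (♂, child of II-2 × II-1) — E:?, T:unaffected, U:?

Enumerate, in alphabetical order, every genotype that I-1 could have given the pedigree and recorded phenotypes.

E/I-1 aff ·: ee
E/I-2 ? ·: EE|Ee
E/II-1 un I-1×I-2: Ee
E/II-2 un ·: EE|Ee
E/III-1 ? II-2×II-1: EE|Ee|ee
⇒ E over [I-1,I-2,II-1,II-2,III-1]: 10 consistent
T/I-1 ? ·: TT|Tt|tt
T/I-2 un ·: TT|Tt
T/II-1 ? I-1×I-2: TT|Tt|tt
T/II-2 ? ·: TT|Tt|tt
T/III-1 un II-2×II-1: TT|Tt
⇒ T over [I-1,I-2,II-1,II-2,III-1]: 45 consistent
U/I-1 ? ·: Uu|uu
U/I-2 ? ·: Uu|uu
U/II-1 aff I-1×I-2: uu
U/II-2 ? ·: UU|Uu|uu
U/III-1 ? II-2×II-1: Uu|uu
⇒ U over [I-1,I-2,II-1,II-2,III-1]: 16 consistent

I-1 ∈ {ee TT Uu, ee TT uu, ee Tt Uu, ee Tt uu, ee tt Uu, ee tt uu}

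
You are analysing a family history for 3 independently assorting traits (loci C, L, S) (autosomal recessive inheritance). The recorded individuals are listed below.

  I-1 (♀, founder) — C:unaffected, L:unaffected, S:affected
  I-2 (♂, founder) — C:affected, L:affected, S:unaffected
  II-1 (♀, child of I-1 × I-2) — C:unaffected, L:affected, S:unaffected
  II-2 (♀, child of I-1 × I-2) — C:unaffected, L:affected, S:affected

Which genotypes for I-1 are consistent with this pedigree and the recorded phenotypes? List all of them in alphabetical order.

I-1 ∈ {CC Ll ss, Cc Ll ss}

C/I-1 un ·: CC|Cc
C/I-2 aff ·: cc
C/II-1 un I-1×I-2: Cc
C/II-2 un I-1×I-2: Cc
⇒ C over [I-1,I-2,II-1,II-2]: 2 consistent
L/I-1 un ·: Ll
L/I-2 aff ·: ll
L/II-1 aff I-1×I-2: ll
L/II-2 aff I-1×I-2: ll
⇒ L over [I-1,I-2,II-1,II-2]: 1 consistent
S/I-1 aff ·: ss
S/I-2 un ·: Ss
S/II-1 un I-1×I-2: Ss
S/II-2 aff I-1×I-2: ss
⇒ S over [I-1,I-2,II-1,II-2]: 1 consistent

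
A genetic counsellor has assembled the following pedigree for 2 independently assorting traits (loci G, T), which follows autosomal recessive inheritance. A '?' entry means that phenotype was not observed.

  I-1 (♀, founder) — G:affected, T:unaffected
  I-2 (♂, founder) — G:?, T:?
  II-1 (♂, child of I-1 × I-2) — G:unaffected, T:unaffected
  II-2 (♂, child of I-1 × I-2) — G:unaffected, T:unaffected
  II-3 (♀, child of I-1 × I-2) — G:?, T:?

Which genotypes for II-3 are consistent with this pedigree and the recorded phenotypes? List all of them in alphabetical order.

G/I-1 aff ·: gg
G/I-2 ? ·: GG|Gg
G/II-1 un I-1×I-2: Gg
G/II-2 un I-1×I-2: Gg
G/II-3 ? I-1×I-2: Gg|gg
⇒ G over [I-1,I-2,II-1,II-2,II-3]: 3 consistent
T/I-1 un ·: TT|Tt
T/I-2 ? ·: TT|Tt|tt
T/II-1 un I-1×I-2: TT|Tt
T/II-2 un I-1×I-2: TT|Tt
T/II-3 ? I-1×I-2: TT|Tt|tt
⇒ T over [I-1,I-2,II-1,II-2,II-3]: 32 consistent

II-3 ∈ {Gg TT, Gg Tt, Gg tt, gg TT, gg Tt, gg tt}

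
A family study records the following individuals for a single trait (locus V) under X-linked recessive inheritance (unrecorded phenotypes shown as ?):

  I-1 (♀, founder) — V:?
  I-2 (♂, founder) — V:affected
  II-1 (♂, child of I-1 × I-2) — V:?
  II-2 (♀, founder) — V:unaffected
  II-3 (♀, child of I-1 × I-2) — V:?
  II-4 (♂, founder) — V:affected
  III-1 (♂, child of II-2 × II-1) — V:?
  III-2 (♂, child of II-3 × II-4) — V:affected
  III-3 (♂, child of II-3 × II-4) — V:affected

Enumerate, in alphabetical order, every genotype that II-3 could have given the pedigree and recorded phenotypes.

V/I-1 ? ·: X^VX^V|X^VX^v|X^vX^v
V/I-2 aff ·: X^vY
V/II-1 ? I-1×I-2: X^VY|X^vY
V/II-2 un ·: X^VX^V|X^VX^v
V/II-3 ? I-1×I-2: X^VX^v|X^vX^v
V/II-4 aff ·: X^vY
V/III-1 ? II-2×II-1: X^VY|X^vY
V/III-2 aff II-3×II-4: X^vY
V/III-3 aff II-3×II-4: X^vY
⇒ V over [I-1,I-2,II-1,II-2,II-3,II-4,III-1,III-2,III-3]: 18 consistent

II-3 ∈ {X^VX^v, X^vX^v}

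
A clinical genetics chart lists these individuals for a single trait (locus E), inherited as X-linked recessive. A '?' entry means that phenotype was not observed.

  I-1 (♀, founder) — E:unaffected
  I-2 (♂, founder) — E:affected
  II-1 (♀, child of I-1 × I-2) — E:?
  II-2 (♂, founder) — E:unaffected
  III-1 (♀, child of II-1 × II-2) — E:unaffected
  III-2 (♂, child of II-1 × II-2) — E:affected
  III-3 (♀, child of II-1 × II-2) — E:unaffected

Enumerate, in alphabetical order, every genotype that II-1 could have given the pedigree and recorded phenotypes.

II-1 ∈ {X^EX^e, X^eX^e}

E/I-1 un ·: X^EX^E|X^EX^e
E/I-2 aff ·: X^eY
E/II-1 ? I-1×I-2: X^EX^e|X^eX^e
E/II-2 un ·: X^EY
E/III-1 un II-1×II-2: X^EX^E|X^EX^e
E/III-2 aff II-1×II-2: X^eY
E/III-3 un II-1×II-2: X^EX^E|X^EX^e
⇒ E over [I-1,I-2,II-1,II-2,III-1,III-2,III-3]: 9 consistent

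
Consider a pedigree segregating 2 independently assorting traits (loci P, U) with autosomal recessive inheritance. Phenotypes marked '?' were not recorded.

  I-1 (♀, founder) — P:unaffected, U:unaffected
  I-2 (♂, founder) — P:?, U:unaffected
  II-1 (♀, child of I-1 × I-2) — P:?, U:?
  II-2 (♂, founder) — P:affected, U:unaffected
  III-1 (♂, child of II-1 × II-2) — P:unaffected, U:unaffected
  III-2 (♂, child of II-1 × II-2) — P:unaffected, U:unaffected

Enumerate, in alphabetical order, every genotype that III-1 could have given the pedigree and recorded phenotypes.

P/I-1 un ·: PP|Pp
P/I-2 ? ·: PP|Pp|pp
P/II-1 ? I-1×I-2: PP|Pp
P/II-2 aff ·: pp
P/III-1 un II-1×II-2: Pp
P/III-2 un II-1×II-2: Pp
⇒ P over [I-1,I-2,II-1,II-2,III-1,III-2]: 9 consistent
U/I-1 un ·: UU|Uu
U/I-2 un ·: UU|Uu
U/II-1 ? I-1×I-2: UU|Uu|uu
U/II-2 un ·: UU|Uu
U/III-1 un II-1×II-2: UU|Uu
U/III-2 un II-1×II-2: UU|Uu
⇒ U over [I-1,I-2,II-1,II-2,III-1,III-2]: 46 consistent

III-1 ∈ {Pp UU, Pp Uu}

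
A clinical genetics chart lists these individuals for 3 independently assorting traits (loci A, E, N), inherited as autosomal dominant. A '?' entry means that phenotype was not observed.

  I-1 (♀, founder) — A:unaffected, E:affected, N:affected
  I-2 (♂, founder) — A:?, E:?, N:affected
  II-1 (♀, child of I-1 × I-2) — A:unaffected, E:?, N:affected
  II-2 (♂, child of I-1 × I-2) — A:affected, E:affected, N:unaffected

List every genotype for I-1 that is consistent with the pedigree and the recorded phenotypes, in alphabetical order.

I-1 ∈ {aa EE Nn, aa Ee Nn}

A/I-1 un ·: aa
A/I-2 ? ·: Aa
A/II-1 un I-1×I-2: aa
A/II-2 aff I-1×I-2: Aa
⇒ A over [I-1,I-2,II-1,II-2]: 1 consistent
E/I-1 aff ·: Ee|EE
E/I-2 ? ·: ee|Ee|EE
E/II-1 ? I-1×I-2: ee|Ee|EE
E/II-2 aff I-1×I-2: Ee|EE
⇒ E over [I-1,I-2,II-1,II-2]: 18 consistent
N/I-1 aff ·: Nn
N/I-2 aff ·: Nn
N/II-1 aff I-1×I-2: Nn|NN
N/II-2 un I-1×I-2: nn
⇒ N over [I-1,I-2,II-1,II-2]: 2 consistent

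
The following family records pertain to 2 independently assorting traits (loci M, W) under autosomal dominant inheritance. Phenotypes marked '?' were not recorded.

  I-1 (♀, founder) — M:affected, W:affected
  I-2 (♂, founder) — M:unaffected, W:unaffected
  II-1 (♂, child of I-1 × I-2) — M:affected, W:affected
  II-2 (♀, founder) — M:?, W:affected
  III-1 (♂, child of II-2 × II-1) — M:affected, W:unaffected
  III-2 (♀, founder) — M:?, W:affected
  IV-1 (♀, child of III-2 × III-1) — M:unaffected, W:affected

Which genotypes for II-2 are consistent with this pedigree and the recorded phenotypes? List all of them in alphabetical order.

M/I-1 aff ·: Mm|MM
M/I-2 un ·: mm
M/II-1 aff I-1×I-2: Mm
M/II-2 ? ·: mm|Mm|MM
M/III-1 aff II-2×II-1: Mm
M/III-2 ? ·: mm|Mm
M/IV-1 un III-2×III-1: mm
⇒ M over [I-1,I-2,II-1,II-2,III-1,III-2,IV-1]: 12 consistent
W/I-1 aff ·: Ww|WW
W/I-2 un ·: ww
W/II-1 aff I-1×I-2: Ww
W/II-2 aff ·: Ww
W/III-1 un II-2×II-1: ww
W/III-2 aff ·: Ww|WW
W/IV-1 aff III-2×III-1: Ww
⇒ W over [I-1,I-2,II-1,II-2,III-1,III-2,IV-1]: 4 consistent

II-2 ∈ {MM Ww, Mm Ww, mm Ww}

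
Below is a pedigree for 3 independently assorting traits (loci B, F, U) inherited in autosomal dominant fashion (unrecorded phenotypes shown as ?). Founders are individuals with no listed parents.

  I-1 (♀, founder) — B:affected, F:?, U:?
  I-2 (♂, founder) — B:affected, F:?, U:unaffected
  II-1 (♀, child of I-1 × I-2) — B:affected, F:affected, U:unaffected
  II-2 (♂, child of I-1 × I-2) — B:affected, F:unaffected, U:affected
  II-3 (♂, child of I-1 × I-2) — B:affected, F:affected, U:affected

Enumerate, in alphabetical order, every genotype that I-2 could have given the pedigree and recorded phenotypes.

I-2 ∈ {BB Ff uu, BB ff uu, Bb Ff uu, Bb ff uu}

B/I-1 aff ·: Bb|BB
B/I-2 aff ·: Bb|BB
B/II-1 aff I-1×I-2: Bb|BB
B/II-2 aff I-1×I-2: Bb|BB
B/II-3 aff I-1×I-2: Bb|BB
⇒ B over [I-1,I-2,II-1,II-2,II-3]: 25 consistent
F/I-1 ? ·: ff|Ff
F/I-2 ? ·: ff|Ff
F/II-1 aff I-1×I-2: Ff|FF
F/II-2 un I-1×I-2: ff
F/II-3 aff I-1×I-2: Ff|FF
⇒ F over [I-1,I-2,II-1,II-2,II-3]: 6 consistent
U/I-1 ? ·: Uu
U/I-2 un ·: uu
U/II-1 un I-1×I-2: uu
U/II-2 aff I-1×I-2: Uu
U/II-3 aff I-1×I-2: Uu
⇒ U over [I-1,I-2,II-1,II-2,II-3]: 1 consistent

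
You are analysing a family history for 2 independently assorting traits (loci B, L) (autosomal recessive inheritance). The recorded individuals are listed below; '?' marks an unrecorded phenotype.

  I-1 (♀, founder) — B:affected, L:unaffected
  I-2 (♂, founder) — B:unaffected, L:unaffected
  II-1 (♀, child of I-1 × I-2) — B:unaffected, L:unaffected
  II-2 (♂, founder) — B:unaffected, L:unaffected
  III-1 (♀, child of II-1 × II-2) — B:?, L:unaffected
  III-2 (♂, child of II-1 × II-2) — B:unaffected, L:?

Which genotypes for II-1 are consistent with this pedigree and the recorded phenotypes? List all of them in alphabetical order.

B/I-1 aff ·: bb
B/I-2 un ·: BB|Bb
B/II-1 un I-1×I-2: Bb
B/II-2 un ·: BB|Bb
B/III-1 ? II-1×II-2: BB|Bb|bb
B/III-2 un II-1×II-2: BB|Bb
⇒ B over [I-1,I-2,II-1,II-2,III-1,III-2]: 20 consistent
L/I-1 un ·: LL|Ll
L/I-2 un ·: LL|Ll
L/II-1 un I-1×I-2: LL|Ll
L/II-2 un ·: LL|Ll
L/III-1 un II-1×II-2: LL|Ll
L/III-2 ? II-1×II-2: LL|Ll|ll
⇒ L over [I-1,I-2,II-1,II-2,III-1,III-2]: 50 consistent

II-1 ∈ {Bb LL, Bb Ll}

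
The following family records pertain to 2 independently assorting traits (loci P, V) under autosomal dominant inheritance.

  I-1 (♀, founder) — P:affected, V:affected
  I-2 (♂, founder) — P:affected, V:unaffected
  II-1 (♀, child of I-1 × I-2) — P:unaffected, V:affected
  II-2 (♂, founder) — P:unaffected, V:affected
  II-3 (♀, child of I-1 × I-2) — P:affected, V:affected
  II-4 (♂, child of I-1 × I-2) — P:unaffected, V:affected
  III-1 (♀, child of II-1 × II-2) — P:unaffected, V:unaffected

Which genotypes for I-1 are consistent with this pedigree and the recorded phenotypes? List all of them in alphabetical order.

P/I-1 aff ·: Pp
P/I-2 aff ·: Pp
P/II-1 un I-1×I-2: pp
P/II-2 un ·: pp
P/II-3 aff I-1×I-2: Pp|PP
P/II-4 un I-1×I-2: pp
P/III-1 un II-1×II-2: pp
⇒ P over [I-1,I-2,II-1,II-2,II-3,II-4,III-1]: 2 consistent
V/I-1 aff ·: Vv|VV
V/I-2 un ·: vv
V/II-1 aff I-1×I-2: Vv
V/II-2 aff ·: Vv
V/II-3 aff I-1×I-2: Vv
V/II-4 aff I-1×I-2: Vv
V/III-1 un II-1×II-2: vv
⇒ V over [I-1,I-2,II-1,II-2,II-3,II-4,III-1]: 2 consistent

I-1 ∈ {Pp VV, Pp Vv}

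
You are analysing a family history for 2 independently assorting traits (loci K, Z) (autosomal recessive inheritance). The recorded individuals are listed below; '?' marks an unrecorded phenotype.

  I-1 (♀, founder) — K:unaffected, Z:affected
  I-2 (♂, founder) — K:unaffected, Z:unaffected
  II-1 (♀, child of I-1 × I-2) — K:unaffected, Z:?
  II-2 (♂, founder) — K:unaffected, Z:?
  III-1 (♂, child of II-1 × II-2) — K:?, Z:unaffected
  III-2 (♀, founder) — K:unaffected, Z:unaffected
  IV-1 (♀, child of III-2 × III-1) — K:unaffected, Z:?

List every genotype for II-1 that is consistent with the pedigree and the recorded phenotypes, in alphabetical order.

K/I-1 un ·: KK|Kk
K/I-2 un ·: KK|Kk
K/II-1 un I-1×I-2: KK|Kk
K/II-2 un ·: KK|Kk
K/III-1 ? II-1×II-2: KK|Kk|kk
K/III-2 un ·: KK|Kk
K/IV-1 un III-2×III-1: KK|Kk
⇒ K over [I-1,I-2,II-1,II-2,III-1,III-2,IV-1]: 88 consistent
Z/I-1 aff ·: zz
Z/I-2 un ·: ZZ|Zz
Z/II-1 ? I-1×I-2: Zz|zz
Z/II-2 ? ·: ZZ|Zz|zz
Z/III-1 un II-1×II-2: ZZ|Zz
Z/III-2 un ·: ZZ|Zz
Z/IV-1 ? III-2×III-1: ZZ|Zz|zz
⇒ Z over [I-1,I-2,II-1,II-2,III-1,III-2,IV-1]: 52 consistent

II-1 ∈ {KK Zz, KK zz, Kk Zz, Kk zz}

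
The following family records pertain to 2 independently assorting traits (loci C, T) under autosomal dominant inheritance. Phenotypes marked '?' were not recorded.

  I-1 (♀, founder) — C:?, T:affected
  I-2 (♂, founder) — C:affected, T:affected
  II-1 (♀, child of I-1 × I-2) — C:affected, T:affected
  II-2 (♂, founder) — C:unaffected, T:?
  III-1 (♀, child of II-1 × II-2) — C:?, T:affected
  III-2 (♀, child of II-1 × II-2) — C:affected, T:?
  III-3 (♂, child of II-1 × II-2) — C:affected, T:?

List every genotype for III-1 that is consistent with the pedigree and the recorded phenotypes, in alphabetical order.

C/I-1 ? ·: cc|Cc|CC
C/I-2 aff ·: Cc|CC
C/II-1 aff I-1×I-2: Cc|CC
C/II-2 un ·: cc
C/III-1 ? II-1×II-2: cc|Cc
C/III-2 aff II-1×II-2: Cc
C/III-3 aff II-1×II-2: Cc
⇒ C over [I-1,I-2,II-1,II-2,III-1,III-2,III-3]: 14 consistent
T/I-1 aff ·: Tt|TT
T/I-2 aff ·: Tt|TT
T/II-1 aff I-1×I-2: Tt|TT
T/II-2 ? ·: tt|Tt|TT
T/III-1 aff II-1×II-2: Tt|TT
T/III-2 ? II-1×II-2: tt|Tt|TT
T/III-3 ? II-1×II-2: tt|Tt|TT
⇒ T over [I-1,I-2,II-1,II-2,III-1,III-2,III-3]: 130 consistent

III-1 ∈ {Cc TT, Cc Tt, cc TT, cc Tt}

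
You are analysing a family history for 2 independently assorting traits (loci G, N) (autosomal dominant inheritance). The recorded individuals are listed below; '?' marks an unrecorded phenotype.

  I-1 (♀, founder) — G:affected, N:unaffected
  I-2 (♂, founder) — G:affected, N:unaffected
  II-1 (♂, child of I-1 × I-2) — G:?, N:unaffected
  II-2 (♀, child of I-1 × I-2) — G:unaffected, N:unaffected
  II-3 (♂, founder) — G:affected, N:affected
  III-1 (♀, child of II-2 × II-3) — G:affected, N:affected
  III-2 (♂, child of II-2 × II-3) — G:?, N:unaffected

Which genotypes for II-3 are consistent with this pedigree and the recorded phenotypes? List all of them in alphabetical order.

G/I-1 aff ·: Gg
G/I-2 aff ·: Gg
G/II-1 ? I-1×I-2: gg|Gg|GG
G/II-2 un I-1×I-2: gg
G/II-3 aff ·: Gg|GG
G/III-1 aff II-2×II-3: Gg
G/III-2 ? II-2×II-3: gg|Gg
⇒ G over [I-1,I-2,II-1,II-2,II-3,III-1,III-2]: 9 consistent
N/I-1 un ·: nn
N/I-2 un ·: nn
N/II-1 un I-1×I-2: nn
N/II-2 un I-1×I-2: nn
N/II-3 aff ·: Nn
N/III-1 aff II-2×II-3: Nn
N/III-2 un II-2×II-3: nn
⇒ N over [I-1,I-2,II-1,II-2,II-3,III-1,III-2]: 1 consistent

II-3 ∈ {GG Nn, Gg Nn}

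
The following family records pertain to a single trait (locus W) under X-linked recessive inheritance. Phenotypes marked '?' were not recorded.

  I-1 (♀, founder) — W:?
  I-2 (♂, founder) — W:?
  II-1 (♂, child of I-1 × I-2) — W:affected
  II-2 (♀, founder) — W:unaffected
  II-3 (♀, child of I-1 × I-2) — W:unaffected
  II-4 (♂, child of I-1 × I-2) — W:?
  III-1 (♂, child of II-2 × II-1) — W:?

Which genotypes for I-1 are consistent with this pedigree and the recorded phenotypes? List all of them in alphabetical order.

W/I-1 ? ·: X^WX^w|X^wX^w
W/I-2 ? ·: X^WY|X^wY
W/II-1 aff I-1×I-2: X^wY
W/II-2 un ·: X^WX^W|X^WX^w
W/II-3 un I-1×I-2: X^WX^W|X^WX^w
W/II-4 ? I-1×I-2: X^WY|X^wY
W/III-1 ? II-2×II-1: X^WY|X^wY
⇒ W over [I-1,I-2,II-1,II-2,II-3,II-4,III-1]: 21 consistent

I-1 ∈ {X^WX^w, X^wX^w}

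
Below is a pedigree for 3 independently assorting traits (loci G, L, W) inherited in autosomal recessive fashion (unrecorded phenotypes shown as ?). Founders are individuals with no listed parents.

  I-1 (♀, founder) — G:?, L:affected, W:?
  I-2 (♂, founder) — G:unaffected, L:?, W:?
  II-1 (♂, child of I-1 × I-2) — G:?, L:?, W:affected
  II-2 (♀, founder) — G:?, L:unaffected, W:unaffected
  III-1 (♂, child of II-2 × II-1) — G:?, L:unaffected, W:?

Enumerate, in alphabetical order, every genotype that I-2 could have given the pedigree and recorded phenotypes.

G/I-1 ? ·: GG|Gg|gg
G/I-2 un ·: GG|Gg
G/II-1 ? I-1×I-2: GG|Gg|gg
G/II-2 ? ·: GG|Gg|gg
G/III-1 ? II-2×II-1: GG|Gg|gg
⇒ G over [I-1,I-2,II-1,II-2,III-1]: 59 consistent
L/I-1 aff ·: ll
L/I-2 ? ·: LL|Ll|ll
L/II-1 ? I-1×I-2: Ll|ll
L/II-2 un ·: LL|Ll
L/III-1 un II-2×II-1: LL|Ll
⇒ L over [I-1,I-2,II-1,II-2,III-1]: 12 consistent
W/I-1 ? ·: Ww|ww
W/I-2 ? ·: Ww|ww
W/II-1 aff I-1×I-2: ww
W/II-2 un ·: WW|Ww
W/III-1 ? II-2×II-1: Ww|ww
⇒ W over [I-1,I-2,II-1,II-2,III-1]: 12 consistent

I-2 ∈ {GG LL Ww, GG LL ww, GG Ll Ww, GG Ll ww, GG ll Ww, GG ll ww, Gg LL Ww, Gg LL ww, Gg Ll Ww, Gg Ll ww, Gg ll Ww, Gg ll ww}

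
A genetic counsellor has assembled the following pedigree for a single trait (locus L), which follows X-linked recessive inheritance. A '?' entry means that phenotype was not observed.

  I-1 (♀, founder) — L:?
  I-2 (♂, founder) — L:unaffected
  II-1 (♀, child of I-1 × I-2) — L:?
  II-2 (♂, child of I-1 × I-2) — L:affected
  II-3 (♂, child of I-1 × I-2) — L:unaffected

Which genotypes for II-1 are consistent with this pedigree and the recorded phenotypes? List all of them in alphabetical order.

II-1 ∈ {X^LX^L, X^LX^l}

L/I-1 ? ·: X^LX^l
L/I-2 un ·: X^LY
L/II-1 ? I-1×I-2: X^LX^L|X^LX^l
L/II-2 aff I-1×I-2: X^lY
L/II-3 un I-1×I-2: X^LY
⇒ L over [I-1,I-2,II-1,II-2,II-3]: 2 consistent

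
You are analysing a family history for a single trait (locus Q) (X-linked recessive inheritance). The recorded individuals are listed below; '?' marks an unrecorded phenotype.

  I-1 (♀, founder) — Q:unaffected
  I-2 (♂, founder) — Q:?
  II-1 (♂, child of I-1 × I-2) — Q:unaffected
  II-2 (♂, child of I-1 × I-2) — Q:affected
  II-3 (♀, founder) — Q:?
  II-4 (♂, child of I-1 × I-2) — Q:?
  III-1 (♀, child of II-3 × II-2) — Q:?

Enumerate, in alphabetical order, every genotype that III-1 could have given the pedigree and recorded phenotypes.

III-1 ∈ {X^QX^q, X^qX^q}

Q/I-1 un ·: X^QX^q
Q/I-2 ? ·: X^QY|X^qY
Q/II-1 un I-1×I-2: X^QY
Q/II-2 aff I-1×I-2: X^qY
Q/II-3 ? ·: X^QX^Q|X^QX^q|X^qX^q
Q/II-4 ? I-1×I-2: X^QY|X^qY
Q/III-1 ? II-3×II-2: X^QX^q|X^qX^q
⇒ Q over [I-1,I-2,II-1,II-2,II-3,II-4,III-1]: 16 consistent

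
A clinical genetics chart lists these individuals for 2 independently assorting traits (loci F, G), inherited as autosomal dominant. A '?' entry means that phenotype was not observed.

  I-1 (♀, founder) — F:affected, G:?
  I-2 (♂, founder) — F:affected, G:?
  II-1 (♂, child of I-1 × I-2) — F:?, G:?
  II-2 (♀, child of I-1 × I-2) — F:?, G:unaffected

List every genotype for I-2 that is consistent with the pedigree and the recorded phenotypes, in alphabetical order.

F/I-1 aff ·: Ff|FF
F/I-2 aff ·: Ff|FF
F/II-1 ? I-1×I-2: ff|Ff|FF
F/II-2 ? I-1×I-2: ff|Ff|FF
⇒ F over [I-1,I-2,II-1,II-2]: 18 consistent
G/I-1 ? ·: gg|Gg
G/I-2 ? ·: gg|Gg
G/II-1 ? I-1×I-2: gg|Gg|GG
G/II-2 un I-1×I-2: gg
⇒ G over [I-1,I-2,II-1,II-2]: 8 consistent

I-2 ∈ {FF Gg, FF gg, Ff Gg, Ff gg}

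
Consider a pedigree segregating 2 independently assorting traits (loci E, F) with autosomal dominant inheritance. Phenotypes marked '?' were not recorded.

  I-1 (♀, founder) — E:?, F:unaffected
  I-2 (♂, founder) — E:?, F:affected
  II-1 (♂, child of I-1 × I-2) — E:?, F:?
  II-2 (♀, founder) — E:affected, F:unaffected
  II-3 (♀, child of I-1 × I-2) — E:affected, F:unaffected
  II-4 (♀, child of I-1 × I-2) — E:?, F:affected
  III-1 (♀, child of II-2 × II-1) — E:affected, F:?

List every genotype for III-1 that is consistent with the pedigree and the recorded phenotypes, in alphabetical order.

III-1 ∈ {EE Ff, EE ff, Ee Ff, Ee ff}

E/I-1 ? ·: ee|Ee|EE
E/I-2 ? ·: ee|Ee|EE
E/II-1 ? I-1×I-2: ee|Ee|EE
E/II-2 aff ·: Ee|EE
E/II-3 aff I-1×I-2: Ee|EE
E/II-4 ? I-1×I-2: ee|Ee|EE
E/III-1 aff II-2×II-1: Ee|EE
⇒ E over [I-1,I-2,II-1,II-2,II-3,II-4,III-1]: 145 consistent
F/I-1 un ·: ff
F/I-2 aff ·: Ff
F/II-1 ? I-1×I-2: ff|Ff
F/II-2 un ·: ff
F/II-3 un I-1×I-2: ff
F/II-4 aff I-1×I-2: Ff
F/III-1 ? II-2×II-1: ff|Ff
⇒ F over [I-1,I-2,II-1,II-2,II-3,II-4,III-1]: 3 consistent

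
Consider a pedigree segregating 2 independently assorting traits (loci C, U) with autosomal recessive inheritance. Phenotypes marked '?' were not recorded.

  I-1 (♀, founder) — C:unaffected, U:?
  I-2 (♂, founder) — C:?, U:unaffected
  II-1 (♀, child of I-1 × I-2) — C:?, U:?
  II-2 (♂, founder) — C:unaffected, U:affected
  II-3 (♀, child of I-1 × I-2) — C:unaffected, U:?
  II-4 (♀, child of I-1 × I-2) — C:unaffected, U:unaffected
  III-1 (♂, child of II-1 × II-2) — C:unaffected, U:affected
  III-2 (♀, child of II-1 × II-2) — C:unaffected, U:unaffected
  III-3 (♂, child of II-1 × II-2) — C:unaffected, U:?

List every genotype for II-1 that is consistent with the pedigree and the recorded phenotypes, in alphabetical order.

C/I-1 un ·: CC|Cc
C/I-2 ? ·: CC|Cc|cc
C/II-1 ? I-1×I-2: CC|Cc|cc
C/II-2 un ·: CC|Cc
C/II-3 un I-1×I-2: CC|Cc
C/II-4 un I-1×I-2: CC|Cc
C/III-1 un II-1×II-2: CC|Cc
C/III-2 un II-1×II-2: CC|Cc
C/III-3 un II-1×II-2: CC|Cc
⇒ C over [I-1,I-2,II-1,II-2,II-3,II-4,III-1,III-2,III-3]: 351 consistent
U/I-1 ? ·: UU|Uu|uu
U/I-2 un ·: UU|Uu
U/II-1 ? I-1×I-2: Uu
U/II-2 aff ·: uu
U/II-3 ? I-1×I-2: UU|Uu|uu
U/II-4 un I-1×I-2: UU|Uu
U/III-1 aff II-1×II-2: uu
U/III-2 un II-1×II-2: Uu
U/III-3 ? II-1×II-2: Uu|uu
⇒ U over [I-1,I-2,II-1,II-2,II-3,II-4,III-1,III-2,III-3]: 34 consistent

II-1 ∈ {CC Uu, Cc Uu, cc Uu}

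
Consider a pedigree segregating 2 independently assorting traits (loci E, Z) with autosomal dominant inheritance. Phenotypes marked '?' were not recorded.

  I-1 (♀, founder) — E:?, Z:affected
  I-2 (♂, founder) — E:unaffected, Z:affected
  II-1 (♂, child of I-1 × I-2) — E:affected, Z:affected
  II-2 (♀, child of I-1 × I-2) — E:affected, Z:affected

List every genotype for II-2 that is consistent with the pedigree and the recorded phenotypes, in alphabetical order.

II-2 ∈ {Ee ZZ, Ee Zz}

E/I-1 ? ·: Ee|EE
E/I-2 un ·: ee
E/II-1 aff I-1×I-2: Ee
E/II-2 aff I-1×I-2: Ee
⇒ E over [I-1,I-2,II-1,II-2]: 2 consistent
Z/I-1 aff ·: Zz|ZZ
Z/I-2 aff ·: Zz|ZZ
Z/II-1 aff I-1×I-2: Zz|ZZ
Z/II-2 aff I-1×I-2: Zz|ZZ
⇒ Z over [I-1,I-2,II-1,II-2]: 13 consistent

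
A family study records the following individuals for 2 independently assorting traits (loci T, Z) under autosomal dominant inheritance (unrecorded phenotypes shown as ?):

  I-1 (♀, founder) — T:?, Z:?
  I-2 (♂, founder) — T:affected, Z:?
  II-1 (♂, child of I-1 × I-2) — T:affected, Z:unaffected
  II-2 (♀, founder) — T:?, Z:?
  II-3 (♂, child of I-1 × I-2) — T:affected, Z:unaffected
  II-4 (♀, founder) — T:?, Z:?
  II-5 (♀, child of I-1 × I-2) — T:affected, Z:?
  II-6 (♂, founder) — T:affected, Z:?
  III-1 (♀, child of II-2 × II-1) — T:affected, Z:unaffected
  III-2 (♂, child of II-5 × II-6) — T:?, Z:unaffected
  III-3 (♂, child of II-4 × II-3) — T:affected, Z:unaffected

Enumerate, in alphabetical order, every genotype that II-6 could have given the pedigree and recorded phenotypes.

T/I-1 ? ·: tt|Tt|TT
T/I-2 aff ·: Tt|TT
T/II-1 aff I-1×I-2: Tt|TT
T/II-2 ? ·: tt|Tt|TT
T/II-3 aff I-1×I-2: Tt|TT
T/II-4 ? ·: tt|Tt|TT
T/II-5 aff I-1×I-2: Tt|TT
T/II-6 aff ·: Tt|TT
T/III-1 aff II-2×II-1: Tt|TT
T/III-2 ? II-5×II-6: tt|Tt|TT
T/III-3 aff II-4×II-3: Tt|TT
⇒ T over [I-1,I-2,II-1,II-2,II-3,II-4,II-5,II-6,III-1,III-2,III-3]: 2242 consistent
Z/I-1 ? ·: zz|Zz
Z/I-2 ? ·: zz|Zz
Z/II-1 un I-1×I-2: zz
Z/II-2 ? ·: zz|Zz
Z/II-3 un I-1×I-2: zz
Z/II-4 ? ·: zz|Zz
Z/II-5 ? I-1×I-2: zz|Zz
Z/II-6 ? ·: zz|Zz
Z/III-1 un II-2×II-1: zz
Z/III-2 un II-5×II-6: zz
Z/III-3 un II-4×II-3: zz
⇒ Z over [I-1,I-2,II-1,II-2,II-3,II-4,II-5,II-6,III-1,III-2,III-3]: 56 consistent

II-6 ∈ {TT Zz, TT zz, Tt Zz, Tt zz}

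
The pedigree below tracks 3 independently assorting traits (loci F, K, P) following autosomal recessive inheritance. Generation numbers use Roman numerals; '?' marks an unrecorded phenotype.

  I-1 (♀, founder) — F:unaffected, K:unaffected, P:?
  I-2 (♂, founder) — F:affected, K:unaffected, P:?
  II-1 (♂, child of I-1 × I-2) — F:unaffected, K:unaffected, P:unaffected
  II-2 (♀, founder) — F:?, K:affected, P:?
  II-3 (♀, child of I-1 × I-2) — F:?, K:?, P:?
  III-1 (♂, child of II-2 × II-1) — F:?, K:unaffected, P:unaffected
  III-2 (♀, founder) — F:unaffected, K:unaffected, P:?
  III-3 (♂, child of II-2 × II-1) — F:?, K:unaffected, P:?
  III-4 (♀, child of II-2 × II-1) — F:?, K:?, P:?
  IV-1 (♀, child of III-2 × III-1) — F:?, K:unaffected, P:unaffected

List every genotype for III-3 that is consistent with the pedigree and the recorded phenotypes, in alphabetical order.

III-3 ∈ {FF Kk PP, FF Kk Pp, FF Kk pp, Ff Kk PP, Ff Kk Pp, Ff Kk pp, ff Kk PP, ff Kk Pp, ff Kk pp}

F/I-1 un ·: FF|Ff
F/I-2 aff ·: ff
F/II-1 un I-1×I-2: Ff
F/II-2 ? ·: FF|Ff|ff
F/II-3 ? I-1×I-2: Ff|ff
F/III-1 ? II-2×II-1: FF|Ff|ff
F/III-2 un ·: FF|Ff
F/III-3 ? II-2×II-1: FF|Ff|ff
F/III-4 ? II-2×II-1: FF|Ff|ff
F/IV-1 ? III-2×III-1: FF|Ff|ff
⇒ F over [I-1,I-2,II-1,II-2,II-3,III-1,III-2,III-3,III-4,IV-1]: 489 consistent
K/I-1 un ·: KK|Kk
K/I-2 un ·: KK|Kk
K/II-1 un I-1×I-2: KK|Kk
K/II-2 aff ·: kk
K/II-3 ? I-1×I-2: KK|Kk|kk
K/III-1 un II-2×II-1: Kk
K/III-2 un ·: KK|Kk
K/III-3 un II-2×II-1: Kk
K/III-4 ? II-2×II-1: Kk|kk
K/IV-1 un III-2×III-1: KK|Kk
⇒ K over [I-1,I-2,II-1,II-2,II-3,III-1,III-2,III-3,III-4,IV-1]: 88 consistent
P/I-1 ? ·: PP|Pp|pp
P/I-2 ? ·: PP|Pp|pp
P/II-1 un I-1×I-2: PP|Pp
P/II-2 ? ·: PP|Pp|pp
P/II-3 ? I-1×I-2: PP|Pp|pp
P/III-1 un II-2×II-1: PP|Pp
P/III-2 ? ·: PP|Pp|pp
P/III-3 ? II-2×II-1: PP|Pp|pp
P/III-4 ? II-2×II-1: PP|Pp|pp
P/IV-1 un III-2×III-1: PP|Pp
⇒ P over [I-1,I-2,II-1,II-2,II-3,III-1,III-2,III-3,III-4,IV-1]: 2141 consistent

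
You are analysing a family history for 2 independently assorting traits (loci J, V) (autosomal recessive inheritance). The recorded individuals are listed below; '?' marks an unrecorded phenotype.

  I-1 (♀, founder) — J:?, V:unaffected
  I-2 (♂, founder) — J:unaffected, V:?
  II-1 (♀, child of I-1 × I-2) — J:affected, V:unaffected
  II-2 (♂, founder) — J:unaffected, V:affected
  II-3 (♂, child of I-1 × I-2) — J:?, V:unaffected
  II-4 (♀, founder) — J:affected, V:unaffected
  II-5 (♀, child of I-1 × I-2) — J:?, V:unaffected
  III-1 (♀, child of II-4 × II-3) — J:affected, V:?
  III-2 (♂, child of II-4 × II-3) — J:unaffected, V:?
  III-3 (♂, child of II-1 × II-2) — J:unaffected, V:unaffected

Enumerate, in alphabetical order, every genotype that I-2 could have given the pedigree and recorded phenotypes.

J/I-1 ? ·: Jj|jj
J/I-2 un ·: Jj
J/II-1 aff I-1×I-2: jj
J/II-2 un ·: JJ|Jj
J/II-3 ? I-1×I-2: Jj
J/II-4 aff ·: jj
J/II-5 ? I-1×I-2: JJ|Jj|jj
J/III-1 aff II-4×II-3: jj
J/III-2 un II-4×II-3: Jj
J/III-3 un II-1×II-2: Jj
⇒ J over [I-1,I-2,II-1,II-2,II-3,II-4,II-5,III-1,III-2,III-3]: 10 consistent
V/I-1 un ·: VV|Vv
V/I-2 ? ·: VV|Vv|vv
V/II-1 un I-1×I-2: VV|Vv
V/II-2 aff ·: vv
V/II-3 un I-1×I-2: VV|Vv
V/II-4 un ·: VV|Vv
V/II-5 un I-1×I-2: VV|Vv
V/III-1 ? II-4×II-3: VV|Vv|vv
V/III-2 ? II-4×II-3: VV|Vv|vv
V/III-3 un II-1×II-2: Vv
⇒ V over [I-1,I-2,II-1,II-2,II-3,II-4,II-5,III-1,III-2,III-3]: 247 consistent

I-2 ∈ {Jj VV, Jj Vv, Jj vv}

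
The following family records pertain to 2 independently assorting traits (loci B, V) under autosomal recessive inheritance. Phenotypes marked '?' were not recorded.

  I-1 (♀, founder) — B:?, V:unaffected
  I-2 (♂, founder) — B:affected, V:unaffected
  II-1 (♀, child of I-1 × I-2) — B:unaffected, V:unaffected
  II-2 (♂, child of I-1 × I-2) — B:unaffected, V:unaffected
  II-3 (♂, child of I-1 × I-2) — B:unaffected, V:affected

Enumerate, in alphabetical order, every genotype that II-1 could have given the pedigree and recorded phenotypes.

B/I-1 ? ·: BB|Bb
B/I-2 aff ·: bb
B/II-1 un I-1×I-2: Bb
B/II-2 un I-1×I-2: Bb
B/II-3 un I-1×I-2: Bb
⇒ B over [I-1,I-2,II-1,II-2,II-3]: 2 consistent
V/I-1 un ·: Vv
V/I-2 un ·: Vv
V/II-1 un I-1×I-2: VV|Vv
V/II-2 un I-1×I-2: VV|Vv
V/II-3 aff I-1×I-2: vv
⇒ V over [I-1,I-2,II-1,II-2,II-3]: 4 consistent

II-1 ∈ {Bb VV, Bb Vv}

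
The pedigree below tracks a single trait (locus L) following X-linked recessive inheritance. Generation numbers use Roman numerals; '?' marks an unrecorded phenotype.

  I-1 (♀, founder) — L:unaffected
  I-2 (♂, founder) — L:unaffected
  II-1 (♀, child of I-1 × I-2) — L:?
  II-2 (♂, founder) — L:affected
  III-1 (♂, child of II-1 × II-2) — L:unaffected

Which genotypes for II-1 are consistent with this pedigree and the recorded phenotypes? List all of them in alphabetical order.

L/I-1 un ·: X^LX^L|X^LX^l
L/I-2 un ·: X^LY
L/II-1 ? I-1×I-2: X^LX^L|X^LX^l
L/II-2 aff ·: X^lY
L/III-1 un II-1×II-2: X^LY
⇒ L over [I-1,I-2,II-1,II-2,III-1]: 3 consistent

II-1 ∈ {X^LX^L, X^LX^l}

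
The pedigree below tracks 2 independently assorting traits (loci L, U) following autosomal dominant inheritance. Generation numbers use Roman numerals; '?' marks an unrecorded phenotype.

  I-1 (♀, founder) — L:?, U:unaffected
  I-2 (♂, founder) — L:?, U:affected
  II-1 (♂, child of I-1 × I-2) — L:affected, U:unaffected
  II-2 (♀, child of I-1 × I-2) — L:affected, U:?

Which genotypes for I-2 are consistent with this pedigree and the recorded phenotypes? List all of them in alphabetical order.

I-2 ∈ {LL Uu, Ll Uu, ll Uu}

L/I-1 ? ·: ll|Ll|LL
L/I-2 ? ·: ll|Ll|LL
L/II-1 aff I-1×I-2: Ll|LL
L/II-2 aff I-1×I-2: Ll|LL
⇒ L over [I-1,I-2,II-1,II-2]: 17 consistent
U/I-1 un ·: uu
U/I-2 aff ·: Uu
U/II-1 un I-1×I-2: uu
U/II-2 ? I-1×I-2: uu|Uu
⇒ U over [I-1,I-2,II-1,II-2]: 2 consistent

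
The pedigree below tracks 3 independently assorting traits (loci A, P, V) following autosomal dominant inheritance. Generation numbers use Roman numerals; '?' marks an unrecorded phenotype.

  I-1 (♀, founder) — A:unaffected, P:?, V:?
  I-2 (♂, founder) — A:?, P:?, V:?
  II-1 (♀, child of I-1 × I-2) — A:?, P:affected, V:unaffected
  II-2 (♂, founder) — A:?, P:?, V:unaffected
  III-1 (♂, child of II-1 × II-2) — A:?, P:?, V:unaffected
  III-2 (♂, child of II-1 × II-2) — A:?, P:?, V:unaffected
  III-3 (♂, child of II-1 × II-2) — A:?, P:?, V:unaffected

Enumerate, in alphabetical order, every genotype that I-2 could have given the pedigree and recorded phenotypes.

A/I-1 un ·: aa
A/I-2 ? ·: aa|Aa|AA
A/II-1 ? I-1×I-2: aa|Aa
A/II-2 ? ·: aa|Aa|AA
A/III-1 ? II-1×II-2: aa|Aa|AA
A/III-2 ? II-1×II-2: aa|Aa|AA
A/III-3 ? II-1×II-2: aa|Aa|AA
⇒ A over [I-1,I-2,II-1,II-2,III-1,III-2,III-3]: 106 consistent
P/I-1 ? ·: pp|Pp|PP
P/I-2 ? ·: pp|Pp|PP
P/II-1 aff I-1×I-2: Pp|PP
P/II-2 ? ·: pp|Pp|PP
P/III-1 ? II-1×II-2: pp|Pp|PP
P/III-2 ? II-1×II-2: pp|Pp|PP
P/III-3 ? II-1×II-2: pp|Pp|PP
⇒ P over [I-1,I-2,II-1,II-2,III-1,III-2,III-3]: 341 consistent
V/I-1 ? ·: vv|Vv
V/I-2 ? ·: vv|Vv
V/II-1 un I-1×I-2: vv
V/II-2 un ·: vv
V/III-1 un II-1×II-2: vv
V/III-2 un II-1×II-2: vv
V/III-3 un II-1×II-2: vv
⇒ V over [I-1,I-2,II-1,II-2,III-1,III-2,III-3]: 4 consistent

I-2 ∈ {AA PP Vv, AA PP vv, AA Pp Vv, AA Pp vv, AA pp Vv, AA pp vv, Aa PP Vv, Aa PP vv, Aa Pp Vv, Aa Pp vv, Aa pp Vv, Aa pp vv, aa PP Vv, aa PP vv, aa Pp Vv, aa Pp vv, aa pp Vv, aa pp vv}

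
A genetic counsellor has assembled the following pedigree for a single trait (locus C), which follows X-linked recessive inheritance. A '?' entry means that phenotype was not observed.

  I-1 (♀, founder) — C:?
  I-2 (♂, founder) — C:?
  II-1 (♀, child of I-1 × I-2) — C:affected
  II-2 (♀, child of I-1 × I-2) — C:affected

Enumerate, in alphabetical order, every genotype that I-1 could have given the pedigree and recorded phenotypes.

I-1 ∈ {X^CX^c, X^cX^c}

C/I-1 ? ·: X^CX^c|X^cX^c
C/I-2 ? ·: X^cY
C/II-1 aff I-1×I-2: X^cX^c
C/II-2 aff I-1×I-2: X^cX^c
⇒ C over [I-1,I-2,II-1,II-2]: 2 consistent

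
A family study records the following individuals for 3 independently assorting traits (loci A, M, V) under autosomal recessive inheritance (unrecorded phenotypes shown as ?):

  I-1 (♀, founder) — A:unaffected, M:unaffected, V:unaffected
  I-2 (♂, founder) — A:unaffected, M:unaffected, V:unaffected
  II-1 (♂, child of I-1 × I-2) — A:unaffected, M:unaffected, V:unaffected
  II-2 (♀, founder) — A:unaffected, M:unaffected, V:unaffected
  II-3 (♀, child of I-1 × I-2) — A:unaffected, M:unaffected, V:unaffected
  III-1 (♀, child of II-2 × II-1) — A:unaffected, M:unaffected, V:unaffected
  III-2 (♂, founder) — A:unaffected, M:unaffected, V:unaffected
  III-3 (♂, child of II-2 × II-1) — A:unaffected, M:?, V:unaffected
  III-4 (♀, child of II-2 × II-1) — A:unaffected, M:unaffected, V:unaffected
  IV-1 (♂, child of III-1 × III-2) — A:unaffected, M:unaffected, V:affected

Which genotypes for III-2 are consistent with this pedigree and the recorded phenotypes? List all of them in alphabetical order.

A/I-1 un ·: AA|Aa
A/I-2 un ·: AA|Aa
A/II-1 un I-1×I-2: AA|Aa
A/II-2 un ·: AA|Aa
A/II-3 un I-1×I-2: AA|Aa
A/III-1 un II-2×II-1: AA|Aa
A/III-2 un ·: AA|Aa
A/III-3 un II-2×II-1: AA|Aa
A/III-4 un II-2×II-1: AA|Aa
A/IV-1 un III-1×III-2: AA|Aa
⇒ A over [I-1,I-2,II-1,II-2,II-3,III-1,III-2,III-3,III-4,IV-1]: 553 consistent
M/I-1 un ·: MM|Mm
M/I-2 un ·: MM|Mm
M/II-1 un I-1×I-2: MM|Mm
M/II-2 un ·: MM|Mm
M/II-3 un I-1×I-2: MM|Mm
M/III-1 un II-2×II-1: MM|Mm
M/III-2 un ·: MM|Mm
M/III-3 ? II-2×II-1: MM|Mm|mm
M/III-4 un II-2×II-1: MM|Mm
M/IV-1 un III-1×III-2: MM|Mm
⇒ M over [I-1,I-2,II-1,II-2,II-3,III-1,III-2,III-3,III-4,IV-1]: 637 consistent
V/I-1 un ·: VV|Vv
V/I-2 un ·: VV|Vv
V/II-1 un I-1×I-2: VV|Vv
V/II-2 un ·: VV|Vv
V/II-3 un I-1×I-2: VV|Vv
V/III-1 un II-2×II-1: Vv
V/III-2 un ·: Vv
V/III-3 un II-2×II-1: VV|Vv
V/III-4 un II-2×II-1: VV|Vv
V/IV-1 aff III-1×III-2: vv
⇒ V over [I-1,I-2,II-1,II-2,II-3,III-1,III-2,III-3,III-4,IV-1]: 76 consistent

III-2 ∈ {AA MM Vv, AA Mm Vv, Aa MM Vv, Aa Mm Vv}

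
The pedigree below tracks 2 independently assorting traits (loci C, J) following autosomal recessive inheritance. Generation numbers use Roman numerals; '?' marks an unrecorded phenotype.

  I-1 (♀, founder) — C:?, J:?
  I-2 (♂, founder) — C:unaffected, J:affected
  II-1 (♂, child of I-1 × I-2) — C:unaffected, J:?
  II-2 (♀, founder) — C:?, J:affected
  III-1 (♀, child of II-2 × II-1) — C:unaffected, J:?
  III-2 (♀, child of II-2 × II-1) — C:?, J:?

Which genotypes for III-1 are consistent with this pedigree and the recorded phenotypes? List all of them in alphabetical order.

C/I-1 ? ·: CC|Cc|cc
C/I-2 un ·: CC|Cc
C/II-1 un I-1×I-2: CC|Cc
C/II-2 ? ·: CC|Cc|cc
C/III-1 un II-2×II-1: CC|Cc
C/III-2 ? II-2×II-1: CC|Cc|cc
⇒ C over [I-1,I-2,II-1,II-2,III-1,III-2]: 84 consistent
J/I-1 ? ·: JJ|Jj|jj
J/I-2 aff ·: jj
J/II-1 ? I-1×I-2: Jj|jj
J/II-2 aff ·: jj
J/III-1 ? II-2×II-1: Jj|jj
J/III-2 ? II-2×II-1: Jj|jj
⇒ J over [I-1,I-2,II-1,II-2,III-1,III-2]: 10 consistent

III-1 ∈ {CC Jj, CC jj, Cc Jj, Cc jj}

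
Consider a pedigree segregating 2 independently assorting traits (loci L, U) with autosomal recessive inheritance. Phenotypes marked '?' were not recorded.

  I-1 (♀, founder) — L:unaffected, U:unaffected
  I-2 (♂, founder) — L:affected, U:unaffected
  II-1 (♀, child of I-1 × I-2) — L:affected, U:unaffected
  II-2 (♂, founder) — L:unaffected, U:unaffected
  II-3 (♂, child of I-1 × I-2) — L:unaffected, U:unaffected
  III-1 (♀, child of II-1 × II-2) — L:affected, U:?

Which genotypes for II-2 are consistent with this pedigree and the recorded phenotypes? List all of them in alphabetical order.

L/I-1 un ·: Ll
L/I-2 aff ·: ll
L/II-1 aff I-1×I-2: ll
L/II-2 un ·: Ll
L/II-3 un I-1×I-2: Ll
L/III-1 aff II-1×II-2: ll
⇒ L over [I-1,I-2,II-1,II-2,II-3,III-1]: 1 consistent
U/I-1 un ·: UU|Uu
U/I-2 un ·: UU|Uu
U/II-1 un I-1×I-2: UU|Uu
U/II-2 un ·: UU|Uu
U/II-3 un I-1×I-2: UU|Uu
U/III-1 ? II-1×II-2: UU|Uu|uu
⇒ U over [I-1,I-2,II-1,II-2,II-3,III-1]: 51 consistent

II-2 ∈ {Ll UU, Ll Uu}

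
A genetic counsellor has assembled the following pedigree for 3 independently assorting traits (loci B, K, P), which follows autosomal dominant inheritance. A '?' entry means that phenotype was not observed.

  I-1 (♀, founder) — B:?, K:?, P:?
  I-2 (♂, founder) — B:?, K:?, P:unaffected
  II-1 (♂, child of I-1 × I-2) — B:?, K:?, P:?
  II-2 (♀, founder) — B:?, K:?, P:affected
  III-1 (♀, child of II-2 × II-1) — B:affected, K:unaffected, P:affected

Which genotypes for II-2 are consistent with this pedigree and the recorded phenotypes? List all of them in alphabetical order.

II-2 ∈ {BB Kk PP, BB Kk Pp, BB kk PP, BB kk Pp, Bb Kk PP, Bb Kk Pp, Bb kk PP, Bb kk Pp, bb Kk PP, bb Kk Pp, bb kk PP, bb kk Pp}

B/I-1 ? ·: bb|Bb|BB
B/I-2 ? ·: bb|Bb|BB
B/II-1 ? I-1×I-2: bb|Bb|BB
B/II-2 ? ·: bb|Bb|BB
B/III-1 aff II-2×II-1: Bb|BB
⇒ B over [I-1,I-2,II-1,II-2,III-1]: 59 consistent
K/I-1 ? ·: kk|Kk|KK
K/I-2 ? ·: kk|Kk|KK
K/II-1 ? I-1×I-2: kk|Kk
K/II-2 ? ·: kk|Kk
K/III-1 un II-2×II-1: kk
⇒ K over [I-1,I-2,II-1,II-2,III-1]: 22 consistent
P/I-1 ? ·: pp|Pp|PP
P/I-2 un ·: pp
P/II-1 ? I-1×I-2: pp|Pp
P/II-2 aff ·: Pp|PP
P/III-1 aff II-2×II-1: Pp|PP
⇒ P over [I-1,I-2,II-1,II-2,III-1]: 12 consistent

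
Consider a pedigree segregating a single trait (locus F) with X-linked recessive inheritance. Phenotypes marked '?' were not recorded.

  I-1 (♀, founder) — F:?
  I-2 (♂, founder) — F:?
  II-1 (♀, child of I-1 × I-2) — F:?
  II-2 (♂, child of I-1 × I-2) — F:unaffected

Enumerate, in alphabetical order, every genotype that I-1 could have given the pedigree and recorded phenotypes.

I-1 ∈ {X^FX^F, X^FX^f}

F/I-1 ? ·: X^FX^F|X^FX^f
F/I-2 ? ·: X^FY|X^fY
F/II-1 ? I-1×I-2: X^FX^F|X^FX^f|X^fX^f
F/II-2 un I-1×I-2: X^FY
⇒ F over [I-1,I-2,II-1,II-2]: 6 consistent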